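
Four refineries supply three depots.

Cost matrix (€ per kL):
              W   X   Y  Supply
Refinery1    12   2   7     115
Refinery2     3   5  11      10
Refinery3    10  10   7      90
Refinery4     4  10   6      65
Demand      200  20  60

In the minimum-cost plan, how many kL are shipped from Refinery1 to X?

20

Solving gives:
  Refinery1→W: 35 × €12 = €420
  Refinery1→X: 20 × €2 = €40
  Refinery1→Y: 60 × €7 = €420
  Refinery2→W: 10 × €3 = €30
  Refinery3→W: 90 × €10 = €900
  Refinery4→W: 65 × €4 = €260
Total cost = €2070.
So Refinery1→X carries 20 kL.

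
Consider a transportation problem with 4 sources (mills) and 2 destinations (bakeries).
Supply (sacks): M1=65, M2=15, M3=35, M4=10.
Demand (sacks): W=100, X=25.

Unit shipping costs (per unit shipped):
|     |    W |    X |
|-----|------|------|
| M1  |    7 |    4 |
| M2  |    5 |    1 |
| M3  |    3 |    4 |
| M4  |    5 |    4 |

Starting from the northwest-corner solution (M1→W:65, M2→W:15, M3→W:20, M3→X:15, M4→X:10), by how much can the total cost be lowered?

95

Current plan cost = 65·7 + 15·5 + 20·3 + 15·4 + 10·4 = 690.
Optimal plan:
  M1 to W: 55 × 7 = 385
  M1 to X: 10 × 4 = 40
  M2 to X: 15 × 1 = 15
  M3 to W: 35 × 3 = 105
  M4 to W: 10 × 5 = 50
Optimal cost = 595.
Saving = 690 − 595 = 95.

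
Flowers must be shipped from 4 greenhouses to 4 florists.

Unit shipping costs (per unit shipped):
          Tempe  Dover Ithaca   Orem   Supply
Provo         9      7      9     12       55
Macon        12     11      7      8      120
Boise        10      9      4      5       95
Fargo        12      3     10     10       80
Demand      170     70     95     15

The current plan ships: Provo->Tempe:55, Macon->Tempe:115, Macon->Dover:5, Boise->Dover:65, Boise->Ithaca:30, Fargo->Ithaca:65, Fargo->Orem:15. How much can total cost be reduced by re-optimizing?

Current plan cost = 55·9 + 115·12 + 5·11 + 65·9 + 30·4 + 65·10 + 15·10 = 3435.
Optimal plan:
  Provo→Tempe: 55 bunches
  Macon→Tempe: 105 bunches
  Macon→Orem: 15 bunches
  Boise→Ithaca: 95 bunches
  Fargo→Tempe: 10 bunches
  Fargo→Dover: 70 bunches
Optimal cost = 2585.
Saving = 3435 − 2585 = 850.

850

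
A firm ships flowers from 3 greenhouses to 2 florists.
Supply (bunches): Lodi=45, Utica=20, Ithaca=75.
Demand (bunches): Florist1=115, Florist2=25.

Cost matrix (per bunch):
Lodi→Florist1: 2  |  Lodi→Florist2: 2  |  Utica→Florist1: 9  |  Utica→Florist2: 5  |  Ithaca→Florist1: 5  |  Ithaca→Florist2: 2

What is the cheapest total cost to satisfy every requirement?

550

An optimal shipping plan:
  Lodi->Florist1: 45 × 2 = 90
  Utica->Florist2: 20 × 5 = 100
  Ithaca->Florist1: 70 × 5 = 350
  Ithaca->Florist2: 5 × 2 = 10
Total = 90 + 100 + 350 + 10 = 550.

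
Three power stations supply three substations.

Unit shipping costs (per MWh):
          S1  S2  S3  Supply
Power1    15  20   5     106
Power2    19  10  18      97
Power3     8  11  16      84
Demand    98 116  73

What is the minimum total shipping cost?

2559

Optimal allocation:
  Power1–S1: 33 × 15 = 495
  Power1–S3: 73 × 5 = 365
  Power2–S2: 97 × 10 = 970
  Power3–S1: 65 × 8 = 520
  Power3–S2: 19 × 11 = 209
Total = 495 + 365 + 970 + 520 + 209 = 2559.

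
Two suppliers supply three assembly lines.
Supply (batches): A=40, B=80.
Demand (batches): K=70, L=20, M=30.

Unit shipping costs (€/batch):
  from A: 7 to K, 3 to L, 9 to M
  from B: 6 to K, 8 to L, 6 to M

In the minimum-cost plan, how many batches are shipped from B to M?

30

The minimum-cost plan:
  A->K: 20 × €7 = €140
  A->L: 20 × €3 = €60
  B->K: 50 × €6 = €300
  B->M: 30 × €6 = €180
Total cost = €680.
So B→M carries 30 batches.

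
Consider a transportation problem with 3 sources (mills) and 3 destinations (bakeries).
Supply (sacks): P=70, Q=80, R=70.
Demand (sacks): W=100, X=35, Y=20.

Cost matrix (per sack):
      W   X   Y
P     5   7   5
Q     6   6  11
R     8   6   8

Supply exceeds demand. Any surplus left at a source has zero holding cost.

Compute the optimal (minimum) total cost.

860

A cheapest plan:
  P->W: 50 sacks
  P->Y: 20 sacks
  Q->W: 50 sacks
  Q->X: 30 sacks
  R->X: 5 sacks
Total cost = 860.
(Supply check: P ships 70; Q ships 80; R ships 5.)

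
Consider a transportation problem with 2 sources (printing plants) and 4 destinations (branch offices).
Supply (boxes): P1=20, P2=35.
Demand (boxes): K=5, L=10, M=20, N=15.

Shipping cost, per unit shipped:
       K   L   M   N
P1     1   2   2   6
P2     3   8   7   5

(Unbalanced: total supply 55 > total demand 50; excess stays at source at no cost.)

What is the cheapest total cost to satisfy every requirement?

A cheapest plan:
  P1–L: 10 × 2 = 20
  P1–M: 10 × 2 = 20
  P2–K: 5 × 3 = 15
  P2–M: 10 × 7 = 70
  P2–N: 15 × 5 = 75
Total = 20 + 20 + 15 + 70 + 75 = 200.

200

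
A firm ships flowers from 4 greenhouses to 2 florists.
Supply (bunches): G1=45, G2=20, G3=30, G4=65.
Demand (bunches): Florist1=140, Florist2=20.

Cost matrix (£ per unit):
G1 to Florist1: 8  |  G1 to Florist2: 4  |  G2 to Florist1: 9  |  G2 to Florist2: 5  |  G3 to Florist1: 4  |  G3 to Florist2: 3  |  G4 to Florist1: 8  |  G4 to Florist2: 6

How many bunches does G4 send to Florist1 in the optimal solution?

65

Optimal shipments:
  G1–Florist1: 25 × £8 = £200
  G1–Florist2: 20 × £4 = £80
  G2–Florist1: 20 × £9 = £180
  G3–Florist1: 30 × £4 = £120
  G4–Florist1: 65 × £8 = £520
Total cost = £1100.
So G4→Florist1 carries 65 bunches.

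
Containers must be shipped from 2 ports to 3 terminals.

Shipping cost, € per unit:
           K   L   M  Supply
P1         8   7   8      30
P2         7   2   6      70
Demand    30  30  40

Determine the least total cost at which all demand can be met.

540

An optimal shipping plan:
  P1 to K: 30 × €8 = €240
  P2 to L: 30 × €2 = €60
  P2 to M: 40 × €6 = €240
Total = 240 + 60 + 240 = €540.
(Supply check: P1 ships 30; P2 ships 70.)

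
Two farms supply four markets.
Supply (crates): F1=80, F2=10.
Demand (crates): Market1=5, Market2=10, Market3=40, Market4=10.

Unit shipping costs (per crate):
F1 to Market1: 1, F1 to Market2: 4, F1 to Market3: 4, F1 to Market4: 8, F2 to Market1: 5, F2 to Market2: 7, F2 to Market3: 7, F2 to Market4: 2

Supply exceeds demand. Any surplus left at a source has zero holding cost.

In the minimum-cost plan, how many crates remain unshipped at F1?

25

Minimum-cost shipments:
  F1 to Market1: 5 × 1 = 5
  F1 to Market2: 10 × 4 = 40
  F1 to Market3: 40 × 4 = 160
  F2 to Market4: 10 × 2 = 20
Total cost = 225.
F1 ships 55 of its 80, leaving 25.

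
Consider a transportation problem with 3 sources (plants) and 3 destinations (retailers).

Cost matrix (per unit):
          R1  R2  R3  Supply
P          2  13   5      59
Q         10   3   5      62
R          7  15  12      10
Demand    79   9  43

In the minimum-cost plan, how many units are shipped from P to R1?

Solving gives:
  P to R1: 59 × 2 = 118
  Q to R1: 10 × 10 = 100
  Q to R2: 9 × 3 = 27
  Q to R3: 43 × 5 = 215
  R to R1: 10 × 7 = 70
Total cost = 530.
So P→R1 carries 59 units.

59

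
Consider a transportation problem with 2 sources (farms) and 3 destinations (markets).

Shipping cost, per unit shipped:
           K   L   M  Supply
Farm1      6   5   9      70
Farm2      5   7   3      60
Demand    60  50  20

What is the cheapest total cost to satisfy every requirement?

630

A cheapest plan:
  Farm1–K: 20 × 6 = 120
  Farm1–L: 50 × 5 = 250
  Farm2–K: 40 × 5 = 200
  Farm2–M: 20 × 3 = 60
Total = 120 + 250 + 200 + 60 = 630.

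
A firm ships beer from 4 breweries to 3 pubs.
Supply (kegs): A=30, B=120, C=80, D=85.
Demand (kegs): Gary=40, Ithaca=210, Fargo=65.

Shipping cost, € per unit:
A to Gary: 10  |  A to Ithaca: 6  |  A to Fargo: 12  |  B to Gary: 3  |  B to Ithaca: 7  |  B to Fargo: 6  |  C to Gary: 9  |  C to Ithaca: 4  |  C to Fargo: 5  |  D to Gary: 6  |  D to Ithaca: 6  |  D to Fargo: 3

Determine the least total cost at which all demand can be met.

1495

Optimal allocation:
  A to Ithaca: 30 kegs
  B to Gary: 40 kegs
  B to Ithaca: 80 kegs
  C to Ithaca: 80 kegs
  D to Ithaca: 20 kegs
  D to Fargo: 65 kegs
Total cost = €1495.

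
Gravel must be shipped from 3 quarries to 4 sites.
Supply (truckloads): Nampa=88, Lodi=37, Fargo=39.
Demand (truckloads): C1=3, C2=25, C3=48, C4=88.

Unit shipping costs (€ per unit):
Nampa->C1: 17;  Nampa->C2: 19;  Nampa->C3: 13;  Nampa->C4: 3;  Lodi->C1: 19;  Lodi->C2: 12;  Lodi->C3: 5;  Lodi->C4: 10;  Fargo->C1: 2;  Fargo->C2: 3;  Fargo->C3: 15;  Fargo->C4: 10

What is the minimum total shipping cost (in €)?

695

Optimal allocation:
  Nampa→C4: 88 × €3 = €264
  Lodi→C3: 37 × €5 = €185
  Fargo→C1: 3 × €2 = €6
  Fargo→C2: 25 × €3 = €75
  Fargo→C3: 11 × €15 = €165
Total = 264 + 185 + 6 + 75 + 165 = €695.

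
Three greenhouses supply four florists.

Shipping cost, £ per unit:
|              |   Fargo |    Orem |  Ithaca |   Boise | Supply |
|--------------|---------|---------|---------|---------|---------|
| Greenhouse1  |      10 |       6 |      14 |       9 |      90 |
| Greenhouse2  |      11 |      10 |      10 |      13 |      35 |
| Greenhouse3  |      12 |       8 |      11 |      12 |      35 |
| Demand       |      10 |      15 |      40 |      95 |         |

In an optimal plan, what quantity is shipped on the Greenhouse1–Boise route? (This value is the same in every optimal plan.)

The minimum-cost plan:
  Greenhouse1 to Boise: 90 × £9 = £810
  Greenhouse2 to Fargo: 10 × £11 = £110
  Greenhouse2 to Ithaca: 25 × £10 = £250
  Greenhouse3 to Orem: 15 × £8 = £120
  Greenhouse3 to Ithaca: 15 × £11 = £165
  Greenhouse3 to Boise: 5 × £12 = £60
Total cost = £1515.
So Greenhouse1→Boise carries 90 bunches.

90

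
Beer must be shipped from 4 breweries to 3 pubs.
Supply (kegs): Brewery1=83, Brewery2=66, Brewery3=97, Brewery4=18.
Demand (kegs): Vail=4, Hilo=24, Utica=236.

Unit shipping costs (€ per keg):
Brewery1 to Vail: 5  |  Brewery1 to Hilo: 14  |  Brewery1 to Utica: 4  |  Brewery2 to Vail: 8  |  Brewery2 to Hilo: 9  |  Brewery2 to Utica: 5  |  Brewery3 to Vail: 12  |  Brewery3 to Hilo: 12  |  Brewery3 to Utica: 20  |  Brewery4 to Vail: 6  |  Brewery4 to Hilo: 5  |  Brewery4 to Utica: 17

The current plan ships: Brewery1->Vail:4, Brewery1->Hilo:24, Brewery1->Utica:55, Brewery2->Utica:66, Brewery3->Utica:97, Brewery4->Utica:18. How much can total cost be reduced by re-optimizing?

540

Current plan cost = 4·5 + 24·14 + 55·4 + 66·5 + 97·20 + 18·17 = €3152.
Optimal plan:
  Brewery1→Utica: 83 × €4 = €332
  Brewery2→Utica: 66 × €5 = €330
  Brewery3→Vail: 4 × €12 = €48
  Brewery3→Hilo: 6 × €12 = €72
  Brewery3→Utica: 87 × €20 = €1740
  Brewery4→Hilo: 18 × €5 = €90
Optimal cost = €2612.
Saving = 3152 − 2612 = €540.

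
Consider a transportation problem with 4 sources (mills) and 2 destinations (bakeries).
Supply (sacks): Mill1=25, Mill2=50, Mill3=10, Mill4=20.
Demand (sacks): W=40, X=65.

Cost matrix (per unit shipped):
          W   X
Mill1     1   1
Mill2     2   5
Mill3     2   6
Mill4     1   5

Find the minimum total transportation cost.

One minimum-cost allocation:
  Mill1→X: 25 × 1 = 25
  Mill2→W: 10 × 2 = 20
  Mill2→X: 40 × 5 = 200
  Mill3→W: 10 × 2 = 20
  Mill4→W: 20 × 1 = 20
Total = 25 + 20 + 200 + 20 + 20 = 285.

285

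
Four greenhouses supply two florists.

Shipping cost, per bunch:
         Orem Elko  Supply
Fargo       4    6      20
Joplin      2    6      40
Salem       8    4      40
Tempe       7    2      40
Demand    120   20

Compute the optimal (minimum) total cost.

660

One minimum-cost allocation:
  Fargo to Orem: 20 bunches
  Joplin to Orem: 40 bunches
  Salem to Orem: 40 bunches
  Tempe to Orem: 20 bunches
  Tempe to Elko: 20 bunches
Total cost = 660.
(Supply check: Fargo ships 20; Joplin ships 40; Salem ships 40; Tempe ships 40.)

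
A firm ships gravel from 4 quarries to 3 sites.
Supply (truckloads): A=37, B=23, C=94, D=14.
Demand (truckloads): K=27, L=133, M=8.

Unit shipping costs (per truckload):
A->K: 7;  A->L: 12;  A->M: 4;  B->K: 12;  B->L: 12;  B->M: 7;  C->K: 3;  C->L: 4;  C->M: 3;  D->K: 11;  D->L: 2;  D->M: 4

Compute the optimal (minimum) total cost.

925

A cheapest plan:
  A–K: 27 × 7 = 189
  A–L: 2 × 12 = 24
  A–M: 8 × 4 = 32
  B–L: 23 × 12 = 276
  C–L: 94 × 4 = 376
  D–L: 14 × 2 = 28
Total = 189 + 24 + 32 + 276 + 376 + 28 = 925.
(Supply check: A ships 37; B ships 23; C ships 94; D ships 14.)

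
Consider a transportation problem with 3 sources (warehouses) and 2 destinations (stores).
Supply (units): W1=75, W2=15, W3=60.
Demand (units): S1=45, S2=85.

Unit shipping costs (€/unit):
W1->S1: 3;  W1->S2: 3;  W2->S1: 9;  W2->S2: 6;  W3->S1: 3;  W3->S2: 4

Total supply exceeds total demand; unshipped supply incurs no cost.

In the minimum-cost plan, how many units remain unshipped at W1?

0

Minimum-cost shipments:
  W1→S2: 75 × €3 = €225
  W3→S1: 45 × €3 = €135
  W3→S2: 10 × €4 = €40
Total cost = €400.
W1 ships 75 of its 75, leaving 0.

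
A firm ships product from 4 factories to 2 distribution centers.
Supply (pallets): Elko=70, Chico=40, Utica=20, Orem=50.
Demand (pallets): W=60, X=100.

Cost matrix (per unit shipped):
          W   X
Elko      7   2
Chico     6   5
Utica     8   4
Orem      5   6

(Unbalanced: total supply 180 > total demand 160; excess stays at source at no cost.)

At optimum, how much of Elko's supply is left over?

An optimal plan:
  Elko→X: 70 pallets
  Chico→W: 10 pallets
  Chico→X: 10 pallets
  Utica→X: 20 pallets
  Orem→W: 50 pallets
Total cost = 580.
Elko ships 70 of its 70, leaving 0.

0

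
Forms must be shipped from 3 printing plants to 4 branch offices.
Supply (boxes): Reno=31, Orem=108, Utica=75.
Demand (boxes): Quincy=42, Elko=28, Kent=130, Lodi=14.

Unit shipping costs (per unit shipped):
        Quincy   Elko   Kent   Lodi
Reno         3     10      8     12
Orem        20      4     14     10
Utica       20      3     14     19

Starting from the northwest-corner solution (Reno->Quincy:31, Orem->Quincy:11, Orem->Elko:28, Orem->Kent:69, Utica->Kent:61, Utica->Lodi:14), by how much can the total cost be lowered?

154

Current plan cost = 31·3 + 11·20 + 28·4 + 69·14 + 61·14 + 14·19 = 2511.
Optimal plan:
  Reno→Quincy: 31 × 3 = 93
  Orem→Quincy: 11 × 20 = 220
  Orem→Kent: 83 × 14 = 1162
  Orem→Lodi: 14 × 10 = 140
  Utica→Elko: 28 × 3 = 84
  Utica→Kent: 47 × 14 = 658
Optimal cost = 2357.
Saving = 2511 − 2357 = 154.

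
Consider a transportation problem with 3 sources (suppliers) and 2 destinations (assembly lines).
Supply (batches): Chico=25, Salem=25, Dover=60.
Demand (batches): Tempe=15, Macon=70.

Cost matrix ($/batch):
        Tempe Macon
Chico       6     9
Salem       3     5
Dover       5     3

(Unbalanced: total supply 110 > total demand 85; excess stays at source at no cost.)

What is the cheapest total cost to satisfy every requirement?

One minimum-cost allocation:
  Salem–Tempe: 15 × $3 = $45
  Salem–Macon: 10 × $5 = $50
  Dover–Macon: 60 × $3 = $180
Total = 45 + 50 + 180 = $275.

275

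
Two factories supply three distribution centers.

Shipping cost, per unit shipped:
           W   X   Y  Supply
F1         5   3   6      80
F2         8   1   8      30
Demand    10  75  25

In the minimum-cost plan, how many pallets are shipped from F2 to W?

The minimum-cost plan:
  F1→W: 10 × 5 = 50
  F1→X: 45 × 3 = 135
  F1→Y: 25 × 6 = 150
  F2→X: 30 × 1 = 30
Total cost = 365.
The route F2→W is not used.

0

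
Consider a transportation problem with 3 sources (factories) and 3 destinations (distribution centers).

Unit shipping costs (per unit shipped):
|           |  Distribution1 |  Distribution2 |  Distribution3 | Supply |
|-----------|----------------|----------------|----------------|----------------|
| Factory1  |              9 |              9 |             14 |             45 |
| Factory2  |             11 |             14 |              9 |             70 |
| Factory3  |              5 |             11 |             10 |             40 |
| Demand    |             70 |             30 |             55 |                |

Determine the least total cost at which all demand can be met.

One minimum-cost allocation:
  Factory1 to Distribution1: 15 × 9 = 135
  Factory1 to Distribution2: 30 × 9 = 270
  Factory2 to Distribution1: 15 × 11 = 165
  Factory2 to Distribution3: 55 × 9 = 495
  Factory3 to Distribution1: 40 × 5 = 200
Total = 135 + 270 + 165 + 495 + 200 = 1265.
(Supply check: Factory1 ships 45; Factory2 ships 70; Factory3 ships 40.)

1265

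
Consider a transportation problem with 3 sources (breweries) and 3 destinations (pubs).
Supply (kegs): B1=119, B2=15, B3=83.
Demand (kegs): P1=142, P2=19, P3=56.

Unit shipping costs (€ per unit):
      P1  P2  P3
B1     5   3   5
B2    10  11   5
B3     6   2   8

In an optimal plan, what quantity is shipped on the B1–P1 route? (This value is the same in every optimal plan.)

78

Solving gives:
  B1->P1: 78 × €5 = €390
  B1->P3: 41 × €5 = €205
  B2->P3: 15 × €5 = €75
  B3->P1: 64 × €6 = €384
  B3->P2: 19 × €2 = €38
Total cost = €1092.
So B1→P1 carries 78 kegs.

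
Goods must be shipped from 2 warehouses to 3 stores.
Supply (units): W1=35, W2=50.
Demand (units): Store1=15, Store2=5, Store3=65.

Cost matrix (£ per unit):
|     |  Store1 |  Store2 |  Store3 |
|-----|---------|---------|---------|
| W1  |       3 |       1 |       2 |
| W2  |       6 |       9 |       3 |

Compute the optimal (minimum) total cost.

230

Optimal allocation:
  W1 to Store1: 15 × £3 = £45
  W1 to Store2: 5 × £1 = £5
  W1 to Store3: 15 × £2 = £30
  W2 to Store3: 50 × £3 = £150
Total = 45 + 5 + 30 + 150 = £230.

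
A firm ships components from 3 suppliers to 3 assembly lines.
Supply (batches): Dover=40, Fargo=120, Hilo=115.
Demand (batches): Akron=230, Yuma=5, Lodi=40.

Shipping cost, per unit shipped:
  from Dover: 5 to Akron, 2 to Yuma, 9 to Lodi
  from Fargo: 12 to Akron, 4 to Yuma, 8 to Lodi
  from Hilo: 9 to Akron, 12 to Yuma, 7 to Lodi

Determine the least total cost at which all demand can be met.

One minimum-cost allocation:
  Dover to Akron: 40 × 5 = 200
  Fargo to Akron: 75 × 12 = 900
  Fargo to Yuma: 5 × 4 = 20
  Fargo to Lodi: 40 × 8 = 320
  Hilo to Akron: 115 × 9 = 1035
Total = 200 + 900 + 20 + 320 + 1035 = 2475.

2475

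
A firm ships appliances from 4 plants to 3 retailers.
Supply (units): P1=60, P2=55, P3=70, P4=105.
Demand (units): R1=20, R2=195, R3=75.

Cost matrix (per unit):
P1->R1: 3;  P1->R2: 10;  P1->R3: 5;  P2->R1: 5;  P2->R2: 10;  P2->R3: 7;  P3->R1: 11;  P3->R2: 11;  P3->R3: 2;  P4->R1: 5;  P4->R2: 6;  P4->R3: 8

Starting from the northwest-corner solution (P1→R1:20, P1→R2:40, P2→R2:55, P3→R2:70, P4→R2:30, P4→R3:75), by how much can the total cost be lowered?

805

Current plan cost = 20·3 + 40·10 + 55·10 + 70·11 + 30·6 + 75·8 = 2560.
Optimal plan:
  P1 to R1: 20 units
  P1 to R2: 35 units
  P1 to R3: 5 units
  P2 to R2: 55 units
  P3 to R3: 70 units
  P4 to R2: 105 units
Optimal cost = 1755.
Saving = 2560 − 1755 = 805.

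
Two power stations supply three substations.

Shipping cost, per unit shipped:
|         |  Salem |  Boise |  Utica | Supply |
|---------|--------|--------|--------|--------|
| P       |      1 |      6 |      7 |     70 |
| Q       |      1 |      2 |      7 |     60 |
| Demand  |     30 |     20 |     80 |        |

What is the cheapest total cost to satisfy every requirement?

A cheapest plan:
  P–Salem: 30 MWh
  P–Utica: 40 MWh
  Q–Boise: 20 MWh
  Q–Utica: 40 MWh
Total cost = 630.
(Supply check: P ships 70; Q ships 60.)

630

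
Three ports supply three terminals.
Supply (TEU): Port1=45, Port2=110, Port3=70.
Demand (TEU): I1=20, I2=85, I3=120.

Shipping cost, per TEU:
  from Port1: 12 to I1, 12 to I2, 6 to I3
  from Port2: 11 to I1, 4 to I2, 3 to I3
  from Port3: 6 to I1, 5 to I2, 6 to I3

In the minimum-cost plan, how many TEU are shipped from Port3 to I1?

20

Optimal shipments:
  Port1 to I3: 45 × 6 = 270
  Port2 to I2: 35 × 4 = 140
  Port2 to I3: 75 × 3 = 225
  Port3 to I1: 20 × 6 = 120
  Port3 to I2: 50 × 5 = 250
Total cost = 1005.
So Port3→I1 carries 20 TEU.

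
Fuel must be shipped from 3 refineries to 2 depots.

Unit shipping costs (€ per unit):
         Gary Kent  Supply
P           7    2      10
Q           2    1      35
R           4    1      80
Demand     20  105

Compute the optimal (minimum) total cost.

A cheapest plan:
  P->Kent: 10 kL
  Q->Gary: 20 kL
  Q->Kent: 15 kL
  R->Kent: 80 kL
Total cost = €155.

155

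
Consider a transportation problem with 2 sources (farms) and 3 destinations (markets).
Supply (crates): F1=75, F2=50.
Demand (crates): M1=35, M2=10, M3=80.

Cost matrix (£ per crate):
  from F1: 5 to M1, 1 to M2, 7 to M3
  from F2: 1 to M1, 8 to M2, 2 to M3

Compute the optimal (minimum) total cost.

One minimum-cost allocation:
  F1→M1: 35 × £5 = £175
  F1→M2: 10 × £1 = £10
  F1→M3: 30 × £7 = £210
  F2→M3: 50 × £2 = £100
Total = 175 + 10 + 210 + 100 = £495.

495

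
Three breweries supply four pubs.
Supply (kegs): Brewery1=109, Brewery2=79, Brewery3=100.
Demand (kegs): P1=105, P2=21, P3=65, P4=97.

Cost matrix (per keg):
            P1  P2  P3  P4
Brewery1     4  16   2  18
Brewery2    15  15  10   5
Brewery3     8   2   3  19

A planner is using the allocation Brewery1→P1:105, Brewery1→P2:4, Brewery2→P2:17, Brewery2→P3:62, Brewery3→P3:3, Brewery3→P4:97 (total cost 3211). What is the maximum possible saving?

1821

Current plan cost = 105·4 + 4·16 + 17·15 + 62·10 + 3·3 + 97·19 = 3211.
Optimal plan:
  Brewery1->P1: 105 × 4 = 420
  Brewery1->P4: 4 × 18 = 72
  Brewery2->P4: 79 × 5 = 395
  Brewery3->P2: 21 × 2 = 42
  Brewery3->P3: 65 × 3 = 195
  Brewery3->P4: 14 × 19 = 266
Optimal cost = 1390.
Saving = 3211 − 1390 = 1821.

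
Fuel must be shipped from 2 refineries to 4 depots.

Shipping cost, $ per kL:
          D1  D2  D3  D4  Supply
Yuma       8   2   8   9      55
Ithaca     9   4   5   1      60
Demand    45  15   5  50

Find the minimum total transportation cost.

470

An optimal shipping plan:
  Yuma→D1: 40 × $8 = $320
  Yuma→D2: 15 × $2 = $30
  Ithaca→D1: 5 × $9 = $45
  Ithaca→D3: 5 × $5 = $25
  Ithaca→D4: 50 × $1 = $50
Total = 320 + 30 + 45 + 25 + 50 = $470.
(Supply check: Yuma ships 55; Ithaca ships 60.)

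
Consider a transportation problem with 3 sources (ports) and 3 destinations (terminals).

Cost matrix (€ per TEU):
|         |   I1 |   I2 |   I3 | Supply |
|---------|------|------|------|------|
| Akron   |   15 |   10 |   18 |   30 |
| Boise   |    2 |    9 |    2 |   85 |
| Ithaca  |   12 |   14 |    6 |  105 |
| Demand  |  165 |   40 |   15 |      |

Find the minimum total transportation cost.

An optimal shipping plan:
  Akron->I2: 30 × €10 = €300
  Boise->I1: 85 × €2 = €170
  Ithaca->I1: 80 × €12 = €960
  Ithaca->I2: 10 × €14 = €140
  Ithaca->I3: 15 × €6 = €90
Total = 300 + 170 + 960 + 140 + 90 = €1660.

1660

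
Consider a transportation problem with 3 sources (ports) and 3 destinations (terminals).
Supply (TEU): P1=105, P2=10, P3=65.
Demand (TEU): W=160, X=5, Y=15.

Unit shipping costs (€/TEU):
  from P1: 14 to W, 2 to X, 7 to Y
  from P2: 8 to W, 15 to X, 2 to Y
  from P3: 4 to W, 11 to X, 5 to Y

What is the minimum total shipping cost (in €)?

An optimal shipping plan:
  P1->W: 85 × €14 = €1190
  P1->X: 5 × €2 = €10
  P1->Y: 15 × €7 = €105
  P2->W: 10 × €8 = €80
  P3->W: 65 × €4 = €260
Total = 1190 + 10 + 105 + 80 + 260 = €1645.

1645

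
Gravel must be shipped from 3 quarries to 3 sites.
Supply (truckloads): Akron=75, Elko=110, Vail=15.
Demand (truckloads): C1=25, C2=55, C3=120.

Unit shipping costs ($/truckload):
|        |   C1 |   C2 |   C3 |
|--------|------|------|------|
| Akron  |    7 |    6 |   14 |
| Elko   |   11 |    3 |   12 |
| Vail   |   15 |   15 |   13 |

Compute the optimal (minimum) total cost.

One minimum-cost allocation:
  Akron to C1: 25 truckloads
  Akron to C3: 50 truckloads
  Elko to C2: 55 truckloads
  Elko to C3: 55 truckloads
  Vail to C3: 15 truckloads
Total cost = $1895.

1895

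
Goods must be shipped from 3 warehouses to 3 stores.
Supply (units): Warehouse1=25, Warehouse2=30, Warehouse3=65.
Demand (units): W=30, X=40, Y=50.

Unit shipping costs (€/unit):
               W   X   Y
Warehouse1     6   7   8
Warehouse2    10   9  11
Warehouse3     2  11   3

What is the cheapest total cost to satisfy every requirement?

610

One minimum-cost allocation:
  Warehouse1->W: 15 × €6 = €90
  Warehouse1->X: 10 × €7 = €70
  Warehouse2->X: 30 × €9 = €270
  Warehouse3->W: 15 × €2 = €30
  Warehouse3->Y: 50 × €3 = €150
Total = 90 + 70 + 270 + 30 + 150 = €610.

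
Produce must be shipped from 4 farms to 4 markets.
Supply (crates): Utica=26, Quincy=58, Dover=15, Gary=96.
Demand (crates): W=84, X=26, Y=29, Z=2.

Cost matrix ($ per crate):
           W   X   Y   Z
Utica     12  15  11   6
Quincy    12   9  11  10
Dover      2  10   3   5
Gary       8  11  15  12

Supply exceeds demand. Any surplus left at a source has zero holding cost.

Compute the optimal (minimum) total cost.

One minimum-cost allocation:
  Utica to Z: 2 crates
  Quincy to X: 26 crates
  Quincy to Y: 14 crates
  Dover to Y: 15 crates
  Gary to W: 84 crates
Total cost = $1117.

1117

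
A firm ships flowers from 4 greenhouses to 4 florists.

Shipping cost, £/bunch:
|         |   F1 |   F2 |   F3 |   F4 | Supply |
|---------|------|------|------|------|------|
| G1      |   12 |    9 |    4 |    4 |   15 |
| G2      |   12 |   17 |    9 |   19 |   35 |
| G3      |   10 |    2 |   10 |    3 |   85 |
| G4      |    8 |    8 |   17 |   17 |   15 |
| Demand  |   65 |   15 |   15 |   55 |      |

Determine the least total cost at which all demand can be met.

945

One minimum-cost allocation:
  G1->F3: 15 × £4 = £60
  G2->F1: 35 × £12 = £420
  G3->F1: 15 × £10 = £150
  G3->F2: 15 × £2 = £30
  G3->F4: 55 × £3 = £165
  G4->F1: 15 × £8 = £120
Total = 60 + 420 + 150 + 30 + 165 + 120 = £945.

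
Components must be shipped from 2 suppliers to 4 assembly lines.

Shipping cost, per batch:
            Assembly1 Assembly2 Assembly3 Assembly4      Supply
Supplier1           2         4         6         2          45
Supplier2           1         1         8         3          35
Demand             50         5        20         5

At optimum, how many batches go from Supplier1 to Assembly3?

20

The minimum-cost plan:
  Supplier1–Assembly1: 20 × 2 = 40
  Supplier1–Assembly3: 20 × 6 = 120
  Supplier1–Assembly4: 5 × 2 = 10
  Supplier2–Assembly1: 30 × 1 = 30
  Supplier2–Assembly2: 5 × 1 = 5
Total cost = 205.
So Supplier1→Assembly3 carries 20 batches.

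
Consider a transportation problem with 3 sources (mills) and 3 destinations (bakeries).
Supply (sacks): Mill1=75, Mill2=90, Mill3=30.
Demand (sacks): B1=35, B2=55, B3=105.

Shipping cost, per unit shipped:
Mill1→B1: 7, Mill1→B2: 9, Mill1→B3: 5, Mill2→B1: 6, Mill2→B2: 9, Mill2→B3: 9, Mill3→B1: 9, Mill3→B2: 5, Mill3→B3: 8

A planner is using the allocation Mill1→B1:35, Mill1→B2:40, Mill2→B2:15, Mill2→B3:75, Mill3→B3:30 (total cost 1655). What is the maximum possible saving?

425

Current plan cost = 35·7 + 40·9 + 15·9 + 75·9 + 30·8 = 1655.
Optimal plan:
  Mill1–B3: 75 sacks
  Mill2–B1: 35 sacks
  Mill2–B2: 25 sacks
  Mill2–B3: 30 sacks
  Mill3–B2: 30 sacks
Optimal cost = 1230.
Saving = 1655 − 1230 = 425.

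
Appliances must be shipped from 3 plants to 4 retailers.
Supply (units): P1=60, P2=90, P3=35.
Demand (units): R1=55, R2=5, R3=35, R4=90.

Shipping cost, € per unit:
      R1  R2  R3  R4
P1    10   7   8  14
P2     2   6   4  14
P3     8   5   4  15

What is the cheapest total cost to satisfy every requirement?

One minimum-cost allocation:
  P1→R4: 60 × €14 = €840
  P2→R1: 55 × €2 = €110
  P2→R3: 5 × €4 = €20
  P2→R4: 30 × €14 = €420
  P3→R2: 5 × €5 = €25
  P3→R3: 30 × €4 = €120
Total = 840 + 110 + 20 + 420 + 25 + 120 = €1535.

1535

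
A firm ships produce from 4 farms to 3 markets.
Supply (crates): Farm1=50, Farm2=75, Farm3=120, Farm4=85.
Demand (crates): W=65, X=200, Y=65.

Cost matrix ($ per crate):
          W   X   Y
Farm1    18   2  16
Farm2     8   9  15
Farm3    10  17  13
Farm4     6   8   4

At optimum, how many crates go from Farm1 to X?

50

The minimum-cost plan:
  Farm1→X: 50 × $2 = $100
  Farm2→X: 75 × $9 = $675
  Farm3→W: 65 × $10 = $650
  Farm3→X: 55 × $17 = $935
  Farm4→X: 20 × $8 = $160
  Farm4→Y: 65 × $4 = $260
Total cost = $2780.
So Farm1→X carries 50 crates.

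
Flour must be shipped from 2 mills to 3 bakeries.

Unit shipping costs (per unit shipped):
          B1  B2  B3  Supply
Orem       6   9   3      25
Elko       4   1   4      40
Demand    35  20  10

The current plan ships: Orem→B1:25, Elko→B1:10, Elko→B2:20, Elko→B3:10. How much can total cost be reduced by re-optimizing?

Current plan cost = 25·6 + 10·4 + 20·1 + 10·4 = 250.
Optimal plan:
  Orem to B1: 15 × 6 = 90
  Orem to B3: 10 × 3 = 30
  Elko to B1: 20 × 4 = 80
  Elko to B2: 20 × 1 = 20
Optimal cost = 220.
Saving = 250 − 220 = 30.

30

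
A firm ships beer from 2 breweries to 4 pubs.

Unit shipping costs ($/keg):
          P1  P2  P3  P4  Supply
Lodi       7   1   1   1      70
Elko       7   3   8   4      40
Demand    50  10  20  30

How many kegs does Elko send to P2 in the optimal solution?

Solving gives:
  Lodi->P1: 10 kegs
  Lodi->P2: 10 kegs
  Lodi->P3: 20 kegs
  Lodi->P4: 30 kegs
  Elko->P1: 40 kegs
Total cost = $410.
The route Elko→P2 is not used.

0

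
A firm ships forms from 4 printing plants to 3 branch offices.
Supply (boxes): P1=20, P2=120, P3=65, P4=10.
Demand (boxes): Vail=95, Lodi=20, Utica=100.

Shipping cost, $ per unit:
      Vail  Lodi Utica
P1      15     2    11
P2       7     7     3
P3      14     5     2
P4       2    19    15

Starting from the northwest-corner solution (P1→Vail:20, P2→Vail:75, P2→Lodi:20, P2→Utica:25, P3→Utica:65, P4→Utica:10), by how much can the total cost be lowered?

Current plan cost = 20·15 + 75·7 + 20·7 + 25·3 + 65·2 + 10·15 = $1320.
Optimal plan:
  P1->Lodi: 20 × $2 = $40
  P2->Vail: 85 × $7 = $595
  P2->Utica: 35 × $3 = $105
  P3->Utica: 65 × $2 = $130
  P4->Vail: 10 × $2 = $20
Optimal cost = $890.
Saving = 1320 − 890 = $430.

430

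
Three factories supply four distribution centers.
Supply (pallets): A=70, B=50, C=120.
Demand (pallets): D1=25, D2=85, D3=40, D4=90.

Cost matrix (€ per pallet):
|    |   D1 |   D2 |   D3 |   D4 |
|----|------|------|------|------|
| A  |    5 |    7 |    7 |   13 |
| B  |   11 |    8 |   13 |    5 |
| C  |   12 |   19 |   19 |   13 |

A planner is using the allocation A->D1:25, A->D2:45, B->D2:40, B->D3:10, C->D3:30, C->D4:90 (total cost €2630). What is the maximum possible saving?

175

Current plan cost = 25·5 + 45·7 + 40·8 + 10·13 + 30·19 + 90·13 = €2630.
Optimal plan:
  A→D2: 35 × €7 = €245
  A→D3: 35 × €7 = €245
  B→D2: 50 × €8 = €400
  C→D1: 25 × €12 = €300
  C→D3: 5 × €19 = €95
  C→D4: 90 × €13 = €1170
Optimal cost = €2455.
Saving = 2630 − 2455 = €175.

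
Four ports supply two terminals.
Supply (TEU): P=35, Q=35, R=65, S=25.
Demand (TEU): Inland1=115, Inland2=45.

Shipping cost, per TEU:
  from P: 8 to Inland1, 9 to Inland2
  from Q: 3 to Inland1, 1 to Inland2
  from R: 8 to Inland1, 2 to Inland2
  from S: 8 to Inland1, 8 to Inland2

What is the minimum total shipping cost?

One minimum-cost allocation:
  P to Inland1: 35 × 8 = 280
  Q to Inland1: 35 × 3 = 105
  R to Inland1: 20 × 8 = 160
  R to Inland2: 45 × 2 = 90
  S to Inland1: 25 × 8 = 200
Total = 280 + 105 + 160 + 90 + 200 = 835.
(Supply check: P ships 35; Q ships 35; R ships 65; S ships 25.)

835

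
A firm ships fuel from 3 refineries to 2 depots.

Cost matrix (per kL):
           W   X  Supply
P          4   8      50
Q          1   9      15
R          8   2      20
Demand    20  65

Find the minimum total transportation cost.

A cheapest plan:
  P to W: 5 × 4 = 20
  P to X: 45 × 8 = 360
  Q to W: 15 × 1 = 15
  R to X: 20 × 2 = 40
Total = 20 + 360 + 15 + 40 = 435.
(Supply check: P ships 50; Q ships 15; R ships 20.)

435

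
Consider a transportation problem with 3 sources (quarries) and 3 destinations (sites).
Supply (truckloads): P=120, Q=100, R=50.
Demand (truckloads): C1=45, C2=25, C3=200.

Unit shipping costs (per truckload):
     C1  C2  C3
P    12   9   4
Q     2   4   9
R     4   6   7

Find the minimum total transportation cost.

1290

Optimal allocation:
  P→C3: 120 truckloads
  Q→C1: 45 truckloads
  Q→C2: 25 truckloads
  Q→C3: 30 truckloads
  R→C3: 50 truckloads
Total cost = 1290.
(Supply check: P ships 120; Q ships 100; R ships 50.)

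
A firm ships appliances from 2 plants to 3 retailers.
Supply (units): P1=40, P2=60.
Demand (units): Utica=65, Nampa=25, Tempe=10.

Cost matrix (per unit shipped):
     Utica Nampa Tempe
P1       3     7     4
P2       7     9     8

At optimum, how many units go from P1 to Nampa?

The minimum-cost plan:
  P1 to Utica: 30 × 3 = 90
  P1 to Tempe: 10 × 4 = 40
  P2 to Utica: 35 × 7 = 245
  P2 to Nampa: 25 × 9 = 225
Total cost = 600.
The route P1→Nampa is not used.

0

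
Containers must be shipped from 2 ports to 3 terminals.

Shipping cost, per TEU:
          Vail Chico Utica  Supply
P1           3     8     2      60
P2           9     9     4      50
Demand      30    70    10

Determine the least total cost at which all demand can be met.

720

A cheapest plan:
  P1–Vail: 30 × 3 = 90
  P1–Chico: 20 × 8 = 160
  P1–Utica: 10 × 2 = 20
  P2–Chico: 50 × 9 = 450
Total = 90 + 160 + 20 + 450 = 720.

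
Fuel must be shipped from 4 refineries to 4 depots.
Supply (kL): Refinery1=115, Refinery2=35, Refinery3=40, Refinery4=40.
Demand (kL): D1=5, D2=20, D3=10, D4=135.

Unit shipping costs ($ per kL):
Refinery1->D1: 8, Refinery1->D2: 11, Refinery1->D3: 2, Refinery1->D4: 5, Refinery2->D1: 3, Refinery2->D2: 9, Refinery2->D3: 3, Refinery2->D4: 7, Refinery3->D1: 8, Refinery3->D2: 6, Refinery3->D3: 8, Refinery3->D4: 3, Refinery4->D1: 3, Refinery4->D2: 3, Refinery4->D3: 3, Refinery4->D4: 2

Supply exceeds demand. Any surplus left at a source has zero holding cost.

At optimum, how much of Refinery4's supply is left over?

Minimum-cost shipments:
  Refinery1 to D3: 10 × $2 = $20
  Refinery1 to D4: 75 × $5 = $375
  Refinery2 to D1: 5 × $3 = $15
  Refinery3 to D4: 40 × $3 = $120
  Refinery4 to D2: 20 × $3 = $60
  Refinery4 to D4: 20 × $2 = $40
Total cost = $630.
Refinery4 ships 40 of its 40, leaving 0.

0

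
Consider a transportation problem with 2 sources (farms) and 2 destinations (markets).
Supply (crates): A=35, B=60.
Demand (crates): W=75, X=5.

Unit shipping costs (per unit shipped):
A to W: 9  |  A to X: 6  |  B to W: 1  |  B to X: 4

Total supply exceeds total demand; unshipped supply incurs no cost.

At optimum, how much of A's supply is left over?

15

Minimum-cost shipments:
  A to W: 15 × 9 = 135
  A to X: 5 × 6 = 30
  B to W: 60 × 1 = 60
Total cost = 225.
A ships 20 of its 35, leaving 15.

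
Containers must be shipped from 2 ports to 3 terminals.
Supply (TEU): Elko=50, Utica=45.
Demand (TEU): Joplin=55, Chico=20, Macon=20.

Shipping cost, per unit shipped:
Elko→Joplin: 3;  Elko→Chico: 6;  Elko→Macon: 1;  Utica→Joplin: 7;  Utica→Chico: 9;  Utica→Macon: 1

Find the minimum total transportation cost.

A cheapest plan:
  Elko->Joplin: 50 × 3 = 150
  Utica->Joplin: 5 × 7 = 35
  Utica->Chico: 20 × 9 = 180
  Utica->Macon: 20 × 1 = 20
Total = 150 + 35 + 180 + 20 = 385.

385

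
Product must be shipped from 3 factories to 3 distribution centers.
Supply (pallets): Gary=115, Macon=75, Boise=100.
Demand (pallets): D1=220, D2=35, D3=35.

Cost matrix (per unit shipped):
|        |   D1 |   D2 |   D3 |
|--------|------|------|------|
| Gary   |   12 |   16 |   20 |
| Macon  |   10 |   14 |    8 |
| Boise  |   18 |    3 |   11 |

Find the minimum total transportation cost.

3160

A cheapest plan:
  Gary→D1: 115 pallets
  Macon→D1: 75 pallets
  Boise→D1: 30 pallets
  Boise→D2: 35 pallets
  Boise→D3: 35 pallets
Total cost = 3160.
(Supply check: Gary ships 115; Macon ships 75; Boise ships 100.)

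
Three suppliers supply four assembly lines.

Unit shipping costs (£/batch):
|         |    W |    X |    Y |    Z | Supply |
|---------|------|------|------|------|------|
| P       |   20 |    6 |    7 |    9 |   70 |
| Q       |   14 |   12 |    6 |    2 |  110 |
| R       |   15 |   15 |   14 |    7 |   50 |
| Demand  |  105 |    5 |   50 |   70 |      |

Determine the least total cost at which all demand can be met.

A cheapest plan:
  P->W: 15 × £20 = £300
  P->X: 5 × £6 = £30
  P->Y: 50 × £7 = £350
  Q->W: 40 × £14 = £560
  Q->Z: 70 × £2 = £140
  R->W: 50 × £15 = £750
Total = 300 + 30 + 350 + 560 + 140 + 750 = £2130.

2130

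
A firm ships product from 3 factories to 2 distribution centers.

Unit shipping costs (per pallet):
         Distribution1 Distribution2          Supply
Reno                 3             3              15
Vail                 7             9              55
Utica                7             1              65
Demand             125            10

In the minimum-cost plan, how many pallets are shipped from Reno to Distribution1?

Solving gives:
  Reno->Distribution1: 15 × 3 = 45
  Vail->Distribution1: 55 × 7 = 385
  Utica->Distribution1: 55 × 7 = 385
  Utica->Distribution2: 10 × 1 = 10
Total cost = 825.
So Reno→Distribution1 carries 15 pallets.

15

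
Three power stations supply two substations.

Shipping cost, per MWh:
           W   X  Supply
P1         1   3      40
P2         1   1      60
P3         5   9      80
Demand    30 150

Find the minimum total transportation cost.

An optimal shipping plan:
  P1–X: 40 × 3 = 120
  P2–X: 60 × 1 = 60
  P3–W: 30 × 5 = 150
  P3–X: 50 × 9 = 450
Total = 120 + 60 + 150 + 450 = 780.
(Supply check: P1 ships 40; P2 ships 60; P3 ships 80.)

780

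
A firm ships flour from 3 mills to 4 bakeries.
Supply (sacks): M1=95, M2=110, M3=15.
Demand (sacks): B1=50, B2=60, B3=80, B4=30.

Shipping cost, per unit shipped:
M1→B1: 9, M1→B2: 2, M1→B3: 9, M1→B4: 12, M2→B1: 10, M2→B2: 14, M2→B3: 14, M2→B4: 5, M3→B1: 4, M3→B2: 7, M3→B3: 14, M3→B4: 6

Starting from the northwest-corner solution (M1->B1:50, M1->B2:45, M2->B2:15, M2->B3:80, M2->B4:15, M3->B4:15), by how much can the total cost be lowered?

Current plan cost = 50·9 + 45·2 + 15·14 + 80·14 + 15·5 + 15·6 = 2035.
Optimal plan:
  M1–B2: 60 × 2 = 120
  M1–B3: 35 × 9 = 315
  M2–B1: 35 × 10 = 350
  M2–B3: 45 × 14 = 630
  M2–B4: 30 × 5 = 150
  M3–B1: 15 × 4 = 60
Optimal cost = 1625.
Saving = 2035 − 1625 = 410.

410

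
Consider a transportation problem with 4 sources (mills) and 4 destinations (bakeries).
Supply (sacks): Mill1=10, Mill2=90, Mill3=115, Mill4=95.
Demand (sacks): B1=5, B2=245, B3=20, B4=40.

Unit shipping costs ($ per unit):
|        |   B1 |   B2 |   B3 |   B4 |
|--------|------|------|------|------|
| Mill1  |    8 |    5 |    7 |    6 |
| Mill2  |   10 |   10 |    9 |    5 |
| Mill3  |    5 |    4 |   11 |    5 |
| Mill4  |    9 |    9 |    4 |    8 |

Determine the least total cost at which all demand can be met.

One minimum-cost allocation:
  Mill1 to B2: 10 × $5 = $50
  Mill2 to B1: 5 × $10 = $50
  Mill2 to B2: 45 × $10 = $450
  Mill2 to B4: 40 × $5 = $200
  Mill3 to B2: 115 × $4 = $460
  Mill4 to B2: 75 × $9 = $675
  Mill4 to B3: 20 × $4 = $80
Total = 50 + 50 + 450 + 200 + 460 + 675 + 80 = $1965.
(Supply check: Mill1 ships 10; Mill2 ships 90; Mill3 ships 115; Mill4 ships 95.)

1965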